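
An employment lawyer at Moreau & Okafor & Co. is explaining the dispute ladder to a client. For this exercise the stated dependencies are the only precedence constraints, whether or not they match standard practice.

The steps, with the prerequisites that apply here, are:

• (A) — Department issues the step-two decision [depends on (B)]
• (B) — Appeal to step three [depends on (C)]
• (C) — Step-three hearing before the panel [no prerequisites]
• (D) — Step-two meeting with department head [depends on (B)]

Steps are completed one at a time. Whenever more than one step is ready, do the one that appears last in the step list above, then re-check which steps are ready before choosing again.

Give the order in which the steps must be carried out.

Only (C) has no prerequisites, so it is first.
That leaves (B) as the only ready step → (B).
Now (D) and (A) have their prerequisites met. (D) is listed later, so (D) next.
(A) is the only step now ready → (A).

(C), (B), (D), (A)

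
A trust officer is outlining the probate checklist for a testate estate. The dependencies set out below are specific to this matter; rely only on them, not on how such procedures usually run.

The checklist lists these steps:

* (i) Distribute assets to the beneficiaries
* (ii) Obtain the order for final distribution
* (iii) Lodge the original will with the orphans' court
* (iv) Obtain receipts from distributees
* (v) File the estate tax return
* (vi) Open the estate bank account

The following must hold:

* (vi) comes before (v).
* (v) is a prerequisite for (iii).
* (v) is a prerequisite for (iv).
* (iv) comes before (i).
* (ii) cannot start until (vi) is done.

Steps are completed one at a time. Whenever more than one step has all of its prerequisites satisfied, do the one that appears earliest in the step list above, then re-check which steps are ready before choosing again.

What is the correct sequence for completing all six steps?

(vi) has no prerequisites → (vi) first.
Ready: (ii) and (v). (ii) is listed earlier → (ii).
(v) needed (vi), now all done → (v).
(iii) and (iv) are both available; (iii) is listed earlier → (iii).
That leaves (iv) as the only ready step → (iv).
(i) is the only step now ready → (i).

(vi), (ii), (v), (iii), (iv), (i)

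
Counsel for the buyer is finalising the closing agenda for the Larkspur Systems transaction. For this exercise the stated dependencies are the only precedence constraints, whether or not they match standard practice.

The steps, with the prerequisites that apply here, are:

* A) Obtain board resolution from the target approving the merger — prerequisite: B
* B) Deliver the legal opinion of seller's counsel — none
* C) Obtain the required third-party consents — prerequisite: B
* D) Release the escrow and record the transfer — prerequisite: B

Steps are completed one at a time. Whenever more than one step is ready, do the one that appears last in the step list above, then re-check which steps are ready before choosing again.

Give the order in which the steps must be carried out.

B is the only step with nothing outstanding, so it goes first.
Now D, C and A have their prerequisites met. D is listed later, so D next.
Now C and A have their prerequisites met. C is listed later, so C next.
A needed B, now all done → A.

B D C A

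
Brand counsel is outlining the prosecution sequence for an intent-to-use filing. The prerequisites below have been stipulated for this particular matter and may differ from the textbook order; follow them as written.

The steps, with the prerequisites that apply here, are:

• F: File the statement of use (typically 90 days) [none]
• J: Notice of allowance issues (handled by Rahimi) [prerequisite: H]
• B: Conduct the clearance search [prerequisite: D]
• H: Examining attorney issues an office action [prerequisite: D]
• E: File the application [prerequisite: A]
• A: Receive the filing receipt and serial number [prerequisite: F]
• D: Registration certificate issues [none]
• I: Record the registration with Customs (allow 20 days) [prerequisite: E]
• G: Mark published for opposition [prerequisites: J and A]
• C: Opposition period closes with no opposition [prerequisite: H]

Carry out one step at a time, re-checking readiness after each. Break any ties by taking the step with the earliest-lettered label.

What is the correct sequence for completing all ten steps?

D and F have no prerequisites; D has the earlier label, so D is first.
B and H now also ready, so the ready set is {B, F, H}; B has the earlier label → B.
Now F and H have their prerequisites met. F has the earlier label, so F next.
A now also ready, so the ready set is {A, H}; A has the earlier label → A.
Ready: E and H. E has the earlier label → E.
I now also ready, so the ready set is {H, I}; H has the earlier label → H.
C, I and J are all available; C has the earlier label → C.
I and J are both available; I has the earlier label → I.
J needed H, now all done → J.
G is the only step now ready → G.

D → B → F → A → E → H → C → I → J → G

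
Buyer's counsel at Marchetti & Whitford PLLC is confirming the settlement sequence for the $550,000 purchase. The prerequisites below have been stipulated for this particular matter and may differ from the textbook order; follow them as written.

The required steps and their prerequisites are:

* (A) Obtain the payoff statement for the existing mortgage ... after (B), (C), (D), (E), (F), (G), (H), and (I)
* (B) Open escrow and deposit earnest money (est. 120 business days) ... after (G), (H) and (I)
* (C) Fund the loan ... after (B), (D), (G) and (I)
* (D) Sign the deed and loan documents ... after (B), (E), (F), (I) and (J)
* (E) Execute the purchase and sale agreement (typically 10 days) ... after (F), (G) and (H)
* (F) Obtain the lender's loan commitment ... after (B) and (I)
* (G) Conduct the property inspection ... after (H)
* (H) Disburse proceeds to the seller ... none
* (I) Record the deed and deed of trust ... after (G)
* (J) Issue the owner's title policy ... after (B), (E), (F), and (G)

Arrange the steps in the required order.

(H) is the only step with nothing outstanding, so it goes first.
(G) is the only step now ready → (G).
That leaves (I) as the only ready step → (I).
Next only (B) has its prerequisites met → (B).
(F) needed (B) and (I), now all done → (F).
(E) is the only step now ready → (E).
That leaves (J) as the only ready step → (J).
(D) needed (B), (E), (F), (I) and (J), now all done → (D).
Next only (C) has its prerequisites met → (C).
Next only (A) has its prerequisites met → (A).

(H), (G), (I), (B), (F), (E), (J), (D), (C), (A)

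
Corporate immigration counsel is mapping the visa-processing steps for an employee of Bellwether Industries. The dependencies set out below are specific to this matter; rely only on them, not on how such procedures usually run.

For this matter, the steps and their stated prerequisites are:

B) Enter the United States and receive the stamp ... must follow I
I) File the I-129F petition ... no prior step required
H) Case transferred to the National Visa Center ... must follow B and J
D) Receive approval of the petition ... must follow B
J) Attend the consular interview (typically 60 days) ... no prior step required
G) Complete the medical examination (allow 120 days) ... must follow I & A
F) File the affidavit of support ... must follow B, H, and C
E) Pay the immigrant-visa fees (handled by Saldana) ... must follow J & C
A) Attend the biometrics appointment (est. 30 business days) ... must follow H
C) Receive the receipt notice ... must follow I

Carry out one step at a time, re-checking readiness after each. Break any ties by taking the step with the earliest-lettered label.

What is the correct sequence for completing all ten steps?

Nothing is required for I and J. I has the earlier label → I first.
B, C and J are all available; B has the earlier label → B.
D now also ready, so the ready set is {C, D, J}; C has the earlier label → C.
Ready: D and J. D has the earlier label → D.
That leaves J as the only ready step → J.
Now E and H have their prerequisites met. E has the earlier label, so E next.
H needed B and J, now all done → H.
Now A and F have their prerequisites met. A has the earlier label, so A next.
G now also ready, so the ready set is {F, G}; F has the earlier label → F.
G is the only step now ready → G.

I B C D J E H A F G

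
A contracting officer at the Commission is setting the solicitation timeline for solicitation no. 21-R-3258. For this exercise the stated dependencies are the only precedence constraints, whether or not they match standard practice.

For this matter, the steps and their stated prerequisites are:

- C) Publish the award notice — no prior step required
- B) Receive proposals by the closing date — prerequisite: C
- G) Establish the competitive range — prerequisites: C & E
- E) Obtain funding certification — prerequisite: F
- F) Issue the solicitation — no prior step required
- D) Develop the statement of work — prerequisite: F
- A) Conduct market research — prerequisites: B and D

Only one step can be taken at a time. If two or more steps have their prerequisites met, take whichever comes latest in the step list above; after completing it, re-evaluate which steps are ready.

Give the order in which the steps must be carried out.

F → D → E → C → G → B → A

F and C have no prerequisites; F is listed later, so F is first.
D, E and C are all available; D is listed later → D.
Now E and C have their prerequisites met. E is listed later, so E next.
C is the only step now ready → C.
G and B are both available; G is listed later → G.
B needed C, now all done → B.
A needed D and B, now all done → A.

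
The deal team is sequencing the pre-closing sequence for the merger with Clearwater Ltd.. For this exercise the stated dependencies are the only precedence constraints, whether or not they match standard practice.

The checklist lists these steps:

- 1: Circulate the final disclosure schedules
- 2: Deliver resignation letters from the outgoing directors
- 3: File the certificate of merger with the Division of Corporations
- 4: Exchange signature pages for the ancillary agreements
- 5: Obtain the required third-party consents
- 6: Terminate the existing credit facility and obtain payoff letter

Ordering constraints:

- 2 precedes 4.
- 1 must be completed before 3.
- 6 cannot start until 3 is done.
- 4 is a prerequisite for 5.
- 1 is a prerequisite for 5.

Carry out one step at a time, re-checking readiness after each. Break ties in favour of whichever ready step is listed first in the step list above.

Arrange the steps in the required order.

Nothing is required for 1 and 2. 1 is listed earlier → 1 first.
Now 2 and 3 have their prerequisites met. 2 is listed earlier, so 2 next.
4 now also ready, so the ready set is {3, 4}; 3 is listed earlier → 3.
Ready: 4 and 6. 4 is listed earlier → 4.
5 and 6 are both available; 5 is listed earlier → 5.
6 is the only step now ready → 6.

1 2 3 4 5 6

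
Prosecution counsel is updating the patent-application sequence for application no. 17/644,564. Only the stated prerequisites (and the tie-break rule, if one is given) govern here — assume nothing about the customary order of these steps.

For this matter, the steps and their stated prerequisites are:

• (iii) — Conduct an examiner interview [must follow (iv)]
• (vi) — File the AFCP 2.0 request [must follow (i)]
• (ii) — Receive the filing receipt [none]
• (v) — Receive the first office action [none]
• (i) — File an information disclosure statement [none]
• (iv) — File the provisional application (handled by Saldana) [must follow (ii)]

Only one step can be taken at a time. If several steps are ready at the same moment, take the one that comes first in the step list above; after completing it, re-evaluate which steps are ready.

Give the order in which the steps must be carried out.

Nothing is required for (ii), (v) and (i). (ii) is listed earlier → (ii) first.
(v), (i) and (iv) are all available; (v) is listed earlier → (v).
Now (i) and (iv) have their prerequisites met. (i) is listed earlier, so (i) next.
Now (vi) and (iv) have their prerequisites met. (vi) is listed earlier, so (vi) next.
(iv) is the only step now ready → (iv).
Next only (iii) has its prerequisites met → (iii).

(ii), (v), (i), (vi), (iv), (iii)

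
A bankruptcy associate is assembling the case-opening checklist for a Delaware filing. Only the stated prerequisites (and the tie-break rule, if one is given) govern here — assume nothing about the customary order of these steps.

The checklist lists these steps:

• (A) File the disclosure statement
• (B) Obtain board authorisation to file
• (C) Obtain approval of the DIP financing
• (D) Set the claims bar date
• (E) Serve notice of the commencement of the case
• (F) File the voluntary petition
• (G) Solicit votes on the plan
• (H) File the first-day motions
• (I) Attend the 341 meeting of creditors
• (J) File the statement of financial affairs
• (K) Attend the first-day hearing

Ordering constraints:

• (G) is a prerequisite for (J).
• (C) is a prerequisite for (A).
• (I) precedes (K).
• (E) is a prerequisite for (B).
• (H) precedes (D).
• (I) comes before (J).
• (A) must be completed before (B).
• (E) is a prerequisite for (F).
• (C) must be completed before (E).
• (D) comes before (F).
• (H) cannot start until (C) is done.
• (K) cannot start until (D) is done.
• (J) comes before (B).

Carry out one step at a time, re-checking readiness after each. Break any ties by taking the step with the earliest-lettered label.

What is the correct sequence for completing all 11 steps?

(C), (A), (E), (G), (H), (D), (F), (I), (J), (B), (K)

(C), (G) and (I) have no prerequisites; (C) has the earlier label, so (C) is first.
(A), (E) and (H) now also ready, so the ready set is {(A), (E), (G), (H), (I)}; (A) has the earlier label → (A).
(E), (G), (H) and (I) are all available; (E) has the earlier label → (E).
Ready: (G), (H) and (I). (G) has the earlier label → (G).
Ready: (H) and (I). (H) has the earlier label → (H).
(D) and (I) are both available; (D) has the earlier label → (D).
(F) now also ready, so the ready set is {(F), (I)}; (F) has the earlier label → (F).
Next only (I) has its prerequisites met → (I).
Ready: (J) and (K). (J) has the earlier label → (J).
Ready: (B) and (K). (B) has the earlier label → (B).
That leaves (K) as the only ready step → (K).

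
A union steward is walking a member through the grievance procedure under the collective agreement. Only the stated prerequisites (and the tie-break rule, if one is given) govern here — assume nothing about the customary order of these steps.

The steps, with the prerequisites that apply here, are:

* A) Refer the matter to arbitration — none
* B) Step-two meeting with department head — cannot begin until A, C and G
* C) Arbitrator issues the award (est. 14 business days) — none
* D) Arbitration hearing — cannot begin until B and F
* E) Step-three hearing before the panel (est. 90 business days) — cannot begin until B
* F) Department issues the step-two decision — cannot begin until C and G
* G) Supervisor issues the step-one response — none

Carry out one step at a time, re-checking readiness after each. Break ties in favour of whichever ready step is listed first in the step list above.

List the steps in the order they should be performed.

A C G B E F D

Nothing is required for A, C and G. A is listed earlier → A first.
Ready: C and G. C is listed earlier → C.
That leaves G as the only ready step → G.
Ready: B and F. B is listed earlier → B.
E now also ready, so the ready set is {E, F}; E is listed earlier → E.
F is the only step now ready → F.
Next only D has its prerequisites met → D.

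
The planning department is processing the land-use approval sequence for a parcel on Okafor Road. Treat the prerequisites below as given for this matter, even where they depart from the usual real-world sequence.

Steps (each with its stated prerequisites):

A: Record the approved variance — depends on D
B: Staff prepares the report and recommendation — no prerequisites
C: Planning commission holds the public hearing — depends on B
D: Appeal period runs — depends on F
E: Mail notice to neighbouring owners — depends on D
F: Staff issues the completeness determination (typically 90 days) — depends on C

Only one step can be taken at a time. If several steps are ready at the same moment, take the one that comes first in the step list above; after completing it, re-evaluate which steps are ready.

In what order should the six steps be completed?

B, C, F, D, A, E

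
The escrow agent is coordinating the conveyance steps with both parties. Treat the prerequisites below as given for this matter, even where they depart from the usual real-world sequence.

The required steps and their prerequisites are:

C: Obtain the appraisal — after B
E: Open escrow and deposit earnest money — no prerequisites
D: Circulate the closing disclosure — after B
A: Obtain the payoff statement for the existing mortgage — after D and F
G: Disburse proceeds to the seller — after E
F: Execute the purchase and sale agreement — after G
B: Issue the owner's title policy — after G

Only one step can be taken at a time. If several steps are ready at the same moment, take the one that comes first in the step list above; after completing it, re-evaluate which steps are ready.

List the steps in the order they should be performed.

E has no prerequisites → E first.
Next only G has its prerequisites met → G.
F and B are both available; F is listed earlier → F.
That leaves B as the only ready step → B.
Ready: C and D. C is listed earlier → C.
D needed B, now all done → D.
That leaves A as the only ready step → A.

E, G, F, B, C, D, A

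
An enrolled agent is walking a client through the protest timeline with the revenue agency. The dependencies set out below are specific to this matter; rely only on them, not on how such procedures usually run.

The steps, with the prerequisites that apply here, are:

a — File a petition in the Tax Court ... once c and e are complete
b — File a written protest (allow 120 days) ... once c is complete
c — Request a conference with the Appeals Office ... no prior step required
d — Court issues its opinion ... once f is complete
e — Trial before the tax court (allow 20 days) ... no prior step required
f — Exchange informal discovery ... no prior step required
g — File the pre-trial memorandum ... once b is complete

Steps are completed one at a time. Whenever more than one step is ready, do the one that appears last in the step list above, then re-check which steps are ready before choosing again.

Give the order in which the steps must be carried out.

f, e, d, c, b, g, a

f, e and c have no prerequisites; f is listed later, so f is first.
d now also ready, so the ready set is {e, d, c}; e is listed later → e.
Now d and c have their prerequisites met. d is listed later, so d next.
c is the only step now ready → c.
Now b and a have their prerequisites met. b is listed later, so b next.
Now g and a have their prerequisites met. g is listed later, so g next.
a needed e and c, now all done → a.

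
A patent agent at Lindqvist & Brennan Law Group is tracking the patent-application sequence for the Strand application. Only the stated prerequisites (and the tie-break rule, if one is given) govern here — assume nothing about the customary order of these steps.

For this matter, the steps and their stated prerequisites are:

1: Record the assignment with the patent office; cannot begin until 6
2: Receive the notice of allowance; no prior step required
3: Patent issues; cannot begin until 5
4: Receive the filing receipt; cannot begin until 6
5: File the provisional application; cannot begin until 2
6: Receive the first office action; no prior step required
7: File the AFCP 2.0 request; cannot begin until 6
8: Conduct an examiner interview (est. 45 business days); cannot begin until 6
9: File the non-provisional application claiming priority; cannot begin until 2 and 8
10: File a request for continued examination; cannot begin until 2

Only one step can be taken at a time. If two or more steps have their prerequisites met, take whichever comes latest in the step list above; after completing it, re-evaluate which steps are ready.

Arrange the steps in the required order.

6 8 7 4 2 10 9 5 3 1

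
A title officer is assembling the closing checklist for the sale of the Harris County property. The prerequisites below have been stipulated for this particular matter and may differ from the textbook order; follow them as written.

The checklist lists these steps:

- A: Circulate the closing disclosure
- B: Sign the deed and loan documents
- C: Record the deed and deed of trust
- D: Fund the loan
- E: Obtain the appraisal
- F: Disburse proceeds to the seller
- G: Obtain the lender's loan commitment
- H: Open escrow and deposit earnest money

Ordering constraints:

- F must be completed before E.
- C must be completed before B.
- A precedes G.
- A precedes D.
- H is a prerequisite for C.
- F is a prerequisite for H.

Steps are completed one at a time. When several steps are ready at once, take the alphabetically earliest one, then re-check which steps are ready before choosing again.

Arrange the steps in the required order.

A and F have no prerequisites; A has the earlier label, so A is first.
Ready: D, F and G. D has the earlier label → D.
Ready: F and G. F has the earlier label → F.
E and H now also ready, so the ready set is {E, G, H}; E has the earlier label → E.
G and H are both available; G has the earlier label → G.
H is the only step now ready → H.
C is the only step now ready → C.
B needed C, now all done → B.

A, D, F, E, G, H, C, B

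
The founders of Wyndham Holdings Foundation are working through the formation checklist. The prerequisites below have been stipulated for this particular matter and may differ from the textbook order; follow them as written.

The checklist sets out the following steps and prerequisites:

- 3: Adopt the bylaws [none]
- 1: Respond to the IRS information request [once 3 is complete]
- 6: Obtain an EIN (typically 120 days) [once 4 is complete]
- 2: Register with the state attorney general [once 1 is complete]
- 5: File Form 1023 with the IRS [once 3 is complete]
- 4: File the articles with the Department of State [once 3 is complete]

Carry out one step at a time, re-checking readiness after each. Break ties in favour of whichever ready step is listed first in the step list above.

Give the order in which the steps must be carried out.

3 is the only step with nothing outstanding, so it goes first.
1, 5 and 4 are all available; 1 is listed earlier → 1.
Now 2, 5 and 4 have their prerequisites met. 2 is listed earlier, so 2 next.
Now 5 and 4 have their prerequisites met. 5 is listed earlier, so 5 next.
4 is the only step now ready → 4.
Next only 6 has its prerequisites met → 6.

3 → 1 → 2 → 5 → 4 → 6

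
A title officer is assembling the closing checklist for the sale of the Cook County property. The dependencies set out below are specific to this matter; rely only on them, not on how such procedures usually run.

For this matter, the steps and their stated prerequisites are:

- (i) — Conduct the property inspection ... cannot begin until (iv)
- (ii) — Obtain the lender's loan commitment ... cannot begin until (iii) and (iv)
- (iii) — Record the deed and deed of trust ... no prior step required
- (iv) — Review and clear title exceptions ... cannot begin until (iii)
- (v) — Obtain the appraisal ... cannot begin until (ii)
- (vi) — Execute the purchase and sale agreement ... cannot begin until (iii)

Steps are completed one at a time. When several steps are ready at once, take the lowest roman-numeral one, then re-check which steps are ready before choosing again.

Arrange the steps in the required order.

(iii) → (iv) → (i) → (ii) → (v) → (vi)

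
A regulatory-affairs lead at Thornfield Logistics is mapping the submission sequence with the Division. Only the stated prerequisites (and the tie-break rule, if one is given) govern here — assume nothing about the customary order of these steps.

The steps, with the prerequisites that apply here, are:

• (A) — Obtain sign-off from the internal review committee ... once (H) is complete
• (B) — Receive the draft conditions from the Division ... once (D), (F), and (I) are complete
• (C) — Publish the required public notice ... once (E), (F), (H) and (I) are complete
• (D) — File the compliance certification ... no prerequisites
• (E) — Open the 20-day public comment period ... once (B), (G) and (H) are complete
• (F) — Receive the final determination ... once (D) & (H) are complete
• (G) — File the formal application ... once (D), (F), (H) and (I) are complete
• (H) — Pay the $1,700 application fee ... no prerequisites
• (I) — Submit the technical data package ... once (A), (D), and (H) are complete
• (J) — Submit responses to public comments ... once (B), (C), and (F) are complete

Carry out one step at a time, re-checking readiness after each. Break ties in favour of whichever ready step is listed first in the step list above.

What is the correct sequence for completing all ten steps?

Nothing is required for (D) and (H). (D) is listed earlier → (D) first.
(H) is the only step now ready → (H).
Ready: (A) and (F). (A) is listed earlier → (A).
Now (F) and (I) have their prerequisites met. (F) is listed earlier, so (F) next.
(I) needed (A), (D) and (H), now all done → (I).
Now (B) and (G) have their prerequisites met. (B) is listed earlier, so (B) next.
(G) needed (D), (F), (H) and (I), now all done → (G).
(E) needed (B), (G) and (H), now all done → (E).
(C) needed (E), (F), (H) and (I), now all done → (C).
(J) needed (B), (C) and (F), now all done → (J).

(D) → (H) → (A) → (F) → (I) → (B) → (G) → (E) → (C) → (J)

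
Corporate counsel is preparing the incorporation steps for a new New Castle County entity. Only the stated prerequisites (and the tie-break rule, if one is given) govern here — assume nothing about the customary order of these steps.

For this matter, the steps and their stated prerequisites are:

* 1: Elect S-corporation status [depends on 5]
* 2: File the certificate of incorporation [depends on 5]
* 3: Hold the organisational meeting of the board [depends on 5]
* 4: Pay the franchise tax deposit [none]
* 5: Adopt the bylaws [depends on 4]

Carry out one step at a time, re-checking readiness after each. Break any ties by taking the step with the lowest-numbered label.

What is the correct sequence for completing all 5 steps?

4, 5, 1, 2, 3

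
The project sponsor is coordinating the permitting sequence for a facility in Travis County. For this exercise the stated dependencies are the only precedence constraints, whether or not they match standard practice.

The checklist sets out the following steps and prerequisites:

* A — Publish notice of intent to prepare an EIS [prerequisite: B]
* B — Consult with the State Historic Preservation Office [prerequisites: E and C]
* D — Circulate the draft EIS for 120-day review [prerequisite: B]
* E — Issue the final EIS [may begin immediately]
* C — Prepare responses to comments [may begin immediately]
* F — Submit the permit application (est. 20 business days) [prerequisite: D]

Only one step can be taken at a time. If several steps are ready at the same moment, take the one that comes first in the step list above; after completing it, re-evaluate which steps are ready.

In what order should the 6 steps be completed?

Nothing is required for E and C. E is listed earlier → E first.
Next only C has its prerequisites met → C.
B needed E and C, now all done → B.
A and D are both available; A is listed earlier → A.
That leaves D as the only ready step → D.
F needed D, now all done → F.

E → C → B → A → D → F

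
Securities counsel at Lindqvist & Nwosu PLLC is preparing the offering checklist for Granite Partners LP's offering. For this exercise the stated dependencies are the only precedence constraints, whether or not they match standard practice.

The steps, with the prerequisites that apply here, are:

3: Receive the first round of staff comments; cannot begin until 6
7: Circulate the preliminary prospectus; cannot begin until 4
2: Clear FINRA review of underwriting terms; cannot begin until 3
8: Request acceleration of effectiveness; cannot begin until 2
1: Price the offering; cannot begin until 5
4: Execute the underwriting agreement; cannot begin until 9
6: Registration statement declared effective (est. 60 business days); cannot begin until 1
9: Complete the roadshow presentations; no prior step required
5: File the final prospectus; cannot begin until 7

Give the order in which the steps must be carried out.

9, 4, 7, 5, 1, 6, 3, 2, 8

Only 9 has no prerequisites, so it is first.
4 needed 9, now all done → 4.
That leaves 7 as the only ready step → 7.
5 needed 7, now all done → 5.
That leaves 1 as the only ready step → 1.
6 needed 1, now all done → 6.
3 is the only step now ready → 3.
2 needed 3, now all done → 2.
8 needed 2, now all done → 8.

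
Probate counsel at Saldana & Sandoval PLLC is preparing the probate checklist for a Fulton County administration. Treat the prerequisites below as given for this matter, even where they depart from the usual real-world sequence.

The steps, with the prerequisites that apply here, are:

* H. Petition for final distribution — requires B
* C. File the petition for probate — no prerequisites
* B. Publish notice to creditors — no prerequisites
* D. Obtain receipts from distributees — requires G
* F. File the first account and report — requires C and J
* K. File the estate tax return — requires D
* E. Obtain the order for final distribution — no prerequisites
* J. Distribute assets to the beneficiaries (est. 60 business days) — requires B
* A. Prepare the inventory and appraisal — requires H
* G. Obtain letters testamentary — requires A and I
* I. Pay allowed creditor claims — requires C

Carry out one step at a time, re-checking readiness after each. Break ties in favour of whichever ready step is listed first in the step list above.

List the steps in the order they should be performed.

C → B → H → E → J → F → A → I → G → D → K

C, B and E have no prerequisites; C is listed earlier, so C is first.
I now also ready, so the ready set is {B, E, I}; B is listed earlier → B.
H and J now also ready, so the ready set is {H, E, J, I}; H is listed earlier → H.
Now E, J, A and I have their prerequisites met. E is listed earlier, so E next.
Now J, A and I have their prerequisites met. J is listed earlier, so J next.
F now also ready, so the ready set is {F, A, I}; F is listed earlier → F.
Ready: A and I. A is listed earlier → A.
Next only I has its prerequisites met → I.
G is the only step now ready → G.
D needed G, now all done → D.
That leaves K as the only ready step → K.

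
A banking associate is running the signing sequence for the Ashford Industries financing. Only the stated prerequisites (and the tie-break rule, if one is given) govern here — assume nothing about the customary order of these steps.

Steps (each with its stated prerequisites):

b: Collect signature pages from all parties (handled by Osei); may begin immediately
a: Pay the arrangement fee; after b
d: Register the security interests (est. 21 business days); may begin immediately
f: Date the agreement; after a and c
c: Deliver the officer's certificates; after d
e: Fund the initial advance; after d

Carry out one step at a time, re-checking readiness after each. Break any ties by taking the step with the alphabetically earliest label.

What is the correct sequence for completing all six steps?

b → a → d → c → e → f

b and d have no prerequisites; b has the earlier label, so b is first.
a now also ready, so the ready set is {a, d}; a has the earlier label → a.
That leaves d as the only ready step → d.
c and e are both available; c has the earlier label → c.
e and f are both available; e has the earlier label → e.
f needed a and c, now all done → f.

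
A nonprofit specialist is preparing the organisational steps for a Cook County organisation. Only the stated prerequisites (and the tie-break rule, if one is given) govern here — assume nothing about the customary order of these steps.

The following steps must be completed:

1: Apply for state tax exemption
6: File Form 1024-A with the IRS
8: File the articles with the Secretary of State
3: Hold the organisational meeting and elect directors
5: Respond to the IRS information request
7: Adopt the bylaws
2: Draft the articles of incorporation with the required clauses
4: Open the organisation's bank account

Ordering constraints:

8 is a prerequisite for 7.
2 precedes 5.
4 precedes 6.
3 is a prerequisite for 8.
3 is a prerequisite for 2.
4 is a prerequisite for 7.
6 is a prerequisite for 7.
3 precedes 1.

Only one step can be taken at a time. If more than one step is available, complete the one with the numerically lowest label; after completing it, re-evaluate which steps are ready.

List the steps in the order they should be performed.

3, 1, 2, 4, 5, 6, 8, 7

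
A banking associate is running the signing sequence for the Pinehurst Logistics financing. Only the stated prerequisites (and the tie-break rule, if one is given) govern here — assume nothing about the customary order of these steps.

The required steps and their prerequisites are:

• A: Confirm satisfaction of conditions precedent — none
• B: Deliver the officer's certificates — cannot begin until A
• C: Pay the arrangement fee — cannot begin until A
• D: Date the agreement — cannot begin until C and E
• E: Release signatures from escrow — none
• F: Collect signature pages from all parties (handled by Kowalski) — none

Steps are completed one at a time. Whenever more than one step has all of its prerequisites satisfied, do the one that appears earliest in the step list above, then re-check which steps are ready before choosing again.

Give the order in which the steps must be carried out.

A B C E D F

A, E and F have no prerequisites; A is listed earlier, so A is first.
B, C, E and F are all available; B is listed earlier → B.
Ready: C, E and F. C is listed earlier → C.
Ready: E and F. E is listed earlier → E.
D now also ready, so the ready set is {D, F}; D is listed earlier → D.
Next only F has its prerequisites met → F.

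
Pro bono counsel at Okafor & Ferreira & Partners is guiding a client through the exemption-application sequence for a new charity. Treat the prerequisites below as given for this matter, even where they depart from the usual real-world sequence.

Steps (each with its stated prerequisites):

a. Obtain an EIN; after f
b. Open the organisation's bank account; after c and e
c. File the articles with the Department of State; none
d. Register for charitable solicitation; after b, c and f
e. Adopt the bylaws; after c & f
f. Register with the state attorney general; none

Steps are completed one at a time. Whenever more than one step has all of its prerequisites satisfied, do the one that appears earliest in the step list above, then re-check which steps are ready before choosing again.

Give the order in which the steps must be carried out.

c, f, a, e, b, d

c and f have no prerequisites; c is listed earlier, so c is first.
Next only f has its prerequisites met → f.
Now a and e have their prerequisites met. a is listed earlier, so a next.
That leaves e as the only ready step → e.
b needed c and e, now all done → b.
That leaves d as the only ready step → d.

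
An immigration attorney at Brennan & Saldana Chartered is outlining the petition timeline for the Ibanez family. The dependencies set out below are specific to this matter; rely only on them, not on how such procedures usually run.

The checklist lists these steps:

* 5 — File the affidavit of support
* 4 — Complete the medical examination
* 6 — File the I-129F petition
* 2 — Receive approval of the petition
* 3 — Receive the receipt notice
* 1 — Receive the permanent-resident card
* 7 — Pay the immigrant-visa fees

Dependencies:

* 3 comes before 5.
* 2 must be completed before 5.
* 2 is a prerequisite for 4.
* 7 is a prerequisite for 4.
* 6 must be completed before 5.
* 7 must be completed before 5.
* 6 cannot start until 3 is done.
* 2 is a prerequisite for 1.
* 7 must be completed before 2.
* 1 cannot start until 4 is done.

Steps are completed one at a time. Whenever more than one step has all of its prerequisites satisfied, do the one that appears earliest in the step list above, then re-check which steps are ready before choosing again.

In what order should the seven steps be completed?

Nothing is required for 3 and 7. 3 is listed earlier → 3 first.
Ready: 6 and 7. 6 is listed earlier → 6.
7 is the only step now ready → 7.
That leaves 2 as the only ready step → 2.
Ready: 5 and 4. 5 is listed earlier → 5.
Next only 4 has its prerequisites met → 4.
1 needed 4 and 2, now all done → 1.

3, 6, 7, 2, 5, 4, 1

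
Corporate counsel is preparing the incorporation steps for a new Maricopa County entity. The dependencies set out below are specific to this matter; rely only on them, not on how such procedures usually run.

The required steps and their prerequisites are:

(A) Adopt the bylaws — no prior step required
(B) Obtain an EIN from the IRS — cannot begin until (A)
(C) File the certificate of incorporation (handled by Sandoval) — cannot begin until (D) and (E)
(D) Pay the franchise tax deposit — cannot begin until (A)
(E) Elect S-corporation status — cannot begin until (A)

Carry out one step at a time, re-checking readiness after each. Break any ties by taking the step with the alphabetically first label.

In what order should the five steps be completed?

(A) is the only step with nothing outstanding, so it goes first.
Ready: (B), (D) and (E). (B) has the earlier label → (B).
Ready: (D) and (E). (D) has the earlier label → (D).
That leaves (E) as the only ready step → (E).
That leaves (C) as the only ready step → (C).

(A), (B), (D), (E), (C)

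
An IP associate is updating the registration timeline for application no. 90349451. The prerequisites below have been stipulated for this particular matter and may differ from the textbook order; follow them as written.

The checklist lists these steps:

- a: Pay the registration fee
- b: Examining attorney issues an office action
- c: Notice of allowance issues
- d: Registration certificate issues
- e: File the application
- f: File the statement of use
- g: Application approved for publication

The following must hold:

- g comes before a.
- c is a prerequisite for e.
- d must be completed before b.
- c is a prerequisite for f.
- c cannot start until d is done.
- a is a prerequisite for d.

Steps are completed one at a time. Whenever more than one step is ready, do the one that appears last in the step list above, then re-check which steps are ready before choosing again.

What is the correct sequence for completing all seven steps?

Only g has no prerequisites, so it is first.
That leaves a as the only ready step → a.
Next only d has its prerequisites met → d.
Ready: c and b. c is listed later → c.
f and e now also ready, so the ready set is {f, e, b}; f is listed later → f.
Now e and b have their prerequisites met. e is listed later, so e next.
Next only b has its prerequisites met → b.

g → a → d → c → f → e → b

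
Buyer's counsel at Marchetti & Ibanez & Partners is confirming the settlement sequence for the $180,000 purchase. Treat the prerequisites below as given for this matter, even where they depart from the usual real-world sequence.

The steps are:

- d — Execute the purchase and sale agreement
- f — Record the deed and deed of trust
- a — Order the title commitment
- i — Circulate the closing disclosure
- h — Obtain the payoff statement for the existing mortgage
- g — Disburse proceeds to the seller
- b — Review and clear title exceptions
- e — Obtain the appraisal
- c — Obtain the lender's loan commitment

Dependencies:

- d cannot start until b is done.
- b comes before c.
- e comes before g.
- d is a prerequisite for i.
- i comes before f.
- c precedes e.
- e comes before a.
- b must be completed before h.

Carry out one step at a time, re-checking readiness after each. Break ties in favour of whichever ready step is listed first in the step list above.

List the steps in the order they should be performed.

b → d → i → f → h → c → e → a → g

Only b has no prerequisites, so it is first.
Ready: d, h and c. d is listed earlier → d.
i now also ready, so the ready set is {i, h, c}; i is listed earlier → i.
Ready: f, h and c. f is listed earlier → f.
h and c are both available; h is listed earlier → h.
c needed b, now all done → c.
Next only e has its prerequisites met → e.
Ready: a and g. a is listed earlier → a.
g needed e, now all done → g.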